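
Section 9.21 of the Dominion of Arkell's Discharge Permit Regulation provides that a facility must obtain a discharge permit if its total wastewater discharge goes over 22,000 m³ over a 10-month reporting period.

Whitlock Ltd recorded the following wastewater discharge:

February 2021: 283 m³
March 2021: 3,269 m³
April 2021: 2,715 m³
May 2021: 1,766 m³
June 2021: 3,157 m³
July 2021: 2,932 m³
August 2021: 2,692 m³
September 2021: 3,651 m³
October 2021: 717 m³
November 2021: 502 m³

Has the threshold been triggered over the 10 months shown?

No

Total wastewater discharge: 283 m³ + 3,269 m³ + 2,715 m³ + 1,766 m³ + 3,157 m³ + 2,932 m³ + 2,692 m³ + 3,651 m³ + 717 m³ + 502 m³ = 21,684 m³.
21,684 m³ ≤ 22,000 m³, so the threshold is not exceeded.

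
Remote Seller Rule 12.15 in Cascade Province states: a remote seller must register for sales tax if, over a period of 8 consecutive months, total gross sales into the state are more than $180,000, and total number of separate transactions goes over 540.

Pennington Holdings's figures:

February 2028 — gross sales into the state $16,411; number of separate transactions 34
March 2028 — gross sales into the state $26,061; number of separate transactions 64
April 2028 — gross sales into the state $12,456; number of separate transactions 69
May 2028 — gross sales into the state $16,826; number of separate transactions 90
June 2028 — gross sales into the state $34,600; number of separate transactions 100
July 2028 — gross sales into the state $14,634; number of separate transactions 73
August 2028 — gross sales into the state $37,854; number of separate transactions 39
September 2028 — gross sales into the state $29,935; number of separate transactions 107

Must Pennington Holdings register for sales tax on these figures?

Yes

Total gross sales into the state: $16,411 + $26,061 + $12,456 + $16,826 + $34,600 + $14,634 + $37,854 + $29,935 = $188,777 (> $180,000).
Total number of separate transactions: 34 + 64 + 69 + 90 + 100 + 73 + 39 + 107 = 576 (> 540).
The test is 'and': both thresholds are exceeded.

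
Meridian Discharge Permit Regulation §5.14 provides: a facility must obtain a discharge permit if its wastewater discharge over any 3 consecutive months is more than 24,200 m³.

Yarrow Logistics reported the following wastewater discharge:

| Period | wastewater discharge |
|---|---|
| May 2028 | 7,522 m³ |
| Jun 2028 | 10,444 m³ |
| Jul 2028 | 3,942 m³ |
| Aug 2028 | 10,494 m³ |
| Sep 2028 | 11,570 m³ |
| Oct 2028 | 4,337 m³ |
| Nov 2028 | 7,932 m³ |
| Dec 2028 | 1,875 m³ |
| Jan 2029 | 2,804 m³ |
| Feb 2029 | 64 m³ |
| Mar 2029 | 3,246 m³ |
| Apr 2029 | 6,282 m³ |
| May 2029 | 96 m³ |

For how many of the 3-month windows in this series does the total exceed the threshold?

May 2028–Jul 2028: 7,522 m³ + 10,444 m³ + 3,942 m³ = 21,908 m³ (under)
Jun 2028–Aug 2028: 10,444 m³ + 3,942 m³ + 10,494 m³ = 24,880 m³ (over)
Jul 2028–Sep 2028: 3,942 m³ + 10,494 m³ + 11,570 m³ = 26,006 m³ (over)
Aug 2028–Oct 2028: 10,494 m³ + 11,570 m³ + 4,337 m³ = 26,401 m³ (over)
Sep 2028–Nov 2028: 11,570 m³ + 4,337 m³ + 7,932 m³ = 23,839 m³ (under)
Oct 2028–Dec 2028: 4,337 m³ + 7,932 m³ + 1,875 m³ = 14,144 m³ (under)
Nov 2028–Jan 2029: 7,932 m³ + 1,875 m³ + 2,804 m³ = 12,611 m³ (under)
Dec 2028–Feb 2029: 1,875 m³ + 2,804 m³ + 64 m³ = 4,743 m³ (under)
Jan 2029–Mar 2029: 2,804 m³ + 64 m³ + 3,246 m³ = 6,114 m³ (under)
Feb 2029–Apr 2029: 64 m³ + 3,246 m³ + 6,282 m³ = 9,592 m³ (under)
Mar 2029–May 2029: 3,246 m³ + 6,282 m³ + 96 m³ = 9,624 m³ (under)
3 windows exceed the threshold.

3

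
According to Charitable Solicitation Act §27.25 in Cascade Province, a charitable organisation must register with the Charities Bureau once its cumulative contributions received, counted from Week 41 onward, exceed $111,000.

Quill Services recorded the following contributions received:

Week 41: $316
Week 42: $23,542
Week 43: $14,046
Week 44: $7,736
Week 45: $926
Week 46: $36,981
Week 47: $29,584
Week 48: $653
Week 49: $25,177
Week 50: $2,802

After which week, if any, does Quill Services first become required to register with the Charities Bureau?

Through Week 41: $316
Through Week 42: $23,858
Through Week 43: $37,904
Through Week 44: $45,640
Through Week 45: $46,566
Through Week 46: $83,547
Through Week 47: $113,131 ← exceeds threshold

Week 47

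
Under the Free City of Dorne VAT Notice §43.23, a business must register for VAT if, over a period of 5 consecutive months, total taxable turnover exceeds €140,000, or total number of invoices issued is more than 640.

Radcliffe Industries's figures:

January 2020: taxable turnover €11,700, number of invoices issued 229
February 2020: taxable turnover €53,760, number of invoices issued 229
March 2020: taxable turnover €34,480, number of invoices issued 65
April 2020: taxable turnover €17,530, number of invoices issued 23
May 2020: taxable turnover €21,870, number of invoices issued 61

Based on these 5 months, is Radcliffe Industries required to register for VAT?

No

Total taxable turnover: €11,700 + €53,760 + €34,480 + €17,530 + €21,870 = €139,340 (≤ €140,000).
Total number of invoices issued: 229 + 229 + 65 + 23 + 61 = 607 (≤ 640).
The test is 'or': neither threshold is exceeded.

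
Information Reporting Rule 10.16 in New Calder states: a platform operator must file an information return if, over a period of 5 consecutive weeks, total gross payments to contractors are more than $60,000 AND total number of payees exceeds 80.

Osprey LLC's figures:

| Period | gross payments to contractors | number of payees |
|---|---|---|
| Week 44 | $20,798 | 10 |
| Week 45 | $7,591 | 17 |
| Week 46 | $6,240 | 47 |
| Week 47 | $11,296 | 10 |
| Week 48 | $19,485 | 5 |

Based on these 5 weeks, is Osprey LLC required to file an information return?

Yes

Total gross payments to contractors: $20,798 + $7,591 + $6,240 + $11,296 + $19,485 = $65,410 (> $60,000).
Total number of payees: 10 + 17 + 47 + 10 + 5 = 89 (> 80).
The test is 'and': both thresholds are exceeded.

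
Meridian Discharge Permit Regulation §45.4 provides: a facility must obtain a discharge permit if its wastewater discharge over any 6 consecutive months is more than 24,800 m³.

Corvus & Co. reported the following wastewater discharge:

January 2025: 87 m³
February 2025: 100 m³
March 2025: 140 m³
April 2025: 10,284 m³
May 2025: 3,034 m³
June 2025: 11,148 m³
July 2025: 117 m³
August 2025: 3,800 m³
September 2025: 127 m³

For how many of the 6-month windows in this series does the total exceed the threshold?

3

January 2025–June 2025: 87 m³ + 100 m³ + 140 m³ + 10,284 m³ + 3,034 m³ + 11,148 m³ = 24,793 m³ (under)
February 2025–July 2025: 100 m³ + 140 m³ + 10,284 m³ + 3,034 m³ + 11,148 m³ + 117 m³ = 24,823 m³ (over)
March 2025–August 2025: 140 m³ + 10,284 m³ + 3,034 m³ + 11,148 m³ + 117 m³ + 3,800 m³ = 28,523 m³ (over)
April 2025–September 2025: 10,284 m³ + 3,034 m³ + 11,148 m³ + 117 m³ + 3,800 m³ + 127 m³ = 28,510 m³ (over)
3 windows exceed the threshold.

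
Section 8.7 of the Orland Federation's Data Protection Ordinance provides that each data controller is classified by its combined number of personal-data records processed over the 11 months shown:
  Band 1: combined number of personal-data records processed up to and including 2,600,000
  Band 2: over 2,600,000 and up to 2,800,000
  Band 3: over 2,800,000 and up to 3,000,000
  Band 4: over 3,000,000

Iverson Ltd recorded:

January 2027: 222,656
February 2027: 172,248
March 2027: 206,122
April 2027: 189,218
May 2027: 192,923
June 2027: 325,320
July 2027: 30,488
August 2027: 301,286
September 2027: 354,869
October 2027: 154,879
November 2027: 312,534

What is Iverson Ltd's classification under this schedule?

Combined number of personal-data records processed: 222,656 + 172,248 + 206,122 + 189,218 + 192,923 + 325,320 + 30,488 + 301,286 + 354,869 + 154,879 + 312,534 = 2,462,543.
2,462,543 ≤ 2,600,000, so Band 1 applies.

Band 1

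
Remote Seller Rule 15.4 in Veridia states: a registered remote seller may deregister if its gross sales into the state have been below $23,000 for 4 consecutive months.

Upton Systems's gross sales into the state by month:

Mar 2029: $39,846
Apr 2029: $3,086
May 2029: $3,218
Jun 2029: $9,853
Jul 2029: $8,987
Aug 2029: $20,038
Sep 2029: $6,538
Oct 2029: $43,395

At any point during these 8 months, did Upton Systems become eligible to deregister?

Months below $23,000: Apr 2029, May 2029, Jun 2029, Jul 2029, Aug 2029, Sep 2029.
Longest run of consecutive months below the threshold: 6.
6 ≥ 4, so Upton Systems became eligible.

Yes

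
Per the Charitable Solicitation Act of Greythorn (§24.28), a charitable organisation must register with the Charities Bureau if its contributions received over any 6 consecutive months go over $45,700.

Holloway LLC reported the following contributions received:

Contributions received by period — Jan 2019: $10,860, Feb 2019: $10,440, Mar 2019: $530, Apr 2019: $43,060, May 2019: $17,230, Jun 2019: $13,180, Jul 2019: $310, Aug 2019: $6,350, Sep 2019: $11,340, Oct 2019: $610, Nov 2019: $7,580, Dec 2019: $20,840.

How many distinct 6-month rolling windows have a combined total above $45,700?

Jan 2019–Jun 2019: $10,860 + $10,440 + $530 + $43,060 + $17,230 + $13,180 = $95,300 (over)
Feb 2019–Jul 2019: $10,440 + $530 + $43,060 + $17,230 + $13,180 + $310 = $84,750 (over)
Mar 2019–Aug 2019: $530 + $43,060 + $17,230 + $13,180 + $310 + $6,350 = $80,660 (over)
Apr 2019–Sep 2019: $43,060 + $17,230 + $13,180 + $310 + $6,350 + $11,340 = $91,470 (over)
May 2019–Oct 2019: $17,230 + $13,180 + $310 + $6,350 + $11,340 + $610 = $49,020 (over)
Jun 2019–Nov 2019: $13,180 + $310 + $6,350 + $11,340 + $610 + $7,580 = $39,370 (under)
Jul 2019–Dec 2019: $310 + $6,350 + $11,340 + $610 + $7,580 + $20,840 = $47,030 (over)
6 windows exceed the threshold.

6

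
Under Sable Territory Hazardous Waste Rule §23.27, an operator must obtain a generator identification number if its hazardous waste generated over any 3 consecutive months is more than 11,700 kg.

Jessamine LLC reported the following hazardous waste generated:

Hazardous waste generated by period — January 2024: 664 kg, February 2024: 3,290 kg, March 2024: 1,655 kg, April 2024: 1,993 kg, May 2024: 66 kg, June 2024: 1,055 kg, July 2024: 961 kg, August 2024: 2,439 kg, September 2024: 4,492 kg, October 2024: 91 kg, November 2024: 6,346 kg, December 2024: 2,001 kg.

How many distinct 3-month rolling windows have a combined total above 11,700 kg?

January 2024–March 2024: 664 kg + 3,290 kg + 1,655 kg = 5,609 kg (under)
February 2024–April 2024: 3,290 kg + 1,655 kg + 1,993 kg = 6,938 kg (under)
March 2024–May 2024: 1,655 kg + 1,993 kg + 66 kg = 3,714 kg (under)
April 2024–June 2024: 1,993 kg + 66 kg + 1,055 kg = 3,114 kg (under)
May 2024–July 2024: 66 kg + 1,055 kg + 961 kg = 2,082 kg (under)
June 2024–August 2024: 1,055 kg + 961 kg + 2,439 kg = 4,455 kg (under)
July 2024–September 2024: 961 kg + 2,439 kg + 4,492 kg = 7,892 kg (under)
August 2024–October 2024: 2,439 kg + 4,492 kg + 91 kg = 7,022 kg (under)
September 2024–November 2024: 4,492 kg + 91 kg + 6,346 kg = 10,929 kg (under)
October 2024–December 2024: 91 kg + 6,346 kg + 2,001 kg = 8,438 kg (under)
0 windows exceed the threshold.

0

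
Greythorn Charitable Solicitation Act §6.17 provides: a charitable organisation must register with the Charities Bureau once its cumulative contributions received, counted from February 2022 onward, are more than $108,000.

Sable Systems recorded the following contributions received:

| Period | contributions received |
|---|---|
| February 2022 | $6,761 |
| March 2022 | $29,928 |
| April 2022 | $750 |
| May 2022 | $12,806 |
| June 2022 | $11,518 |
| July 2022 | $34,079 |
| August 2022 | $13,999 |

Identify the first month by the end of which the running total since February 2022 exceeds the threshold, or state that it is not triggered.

August 2022

Through February 2022: $6,761
Through March 2022: $36,689
Through April 2022: $37,439
Through May 2022: $50,245
Through June 2022: $61,763
Through July 2022: $95,842
Through August 2022: $109,841 ← exceeds threshold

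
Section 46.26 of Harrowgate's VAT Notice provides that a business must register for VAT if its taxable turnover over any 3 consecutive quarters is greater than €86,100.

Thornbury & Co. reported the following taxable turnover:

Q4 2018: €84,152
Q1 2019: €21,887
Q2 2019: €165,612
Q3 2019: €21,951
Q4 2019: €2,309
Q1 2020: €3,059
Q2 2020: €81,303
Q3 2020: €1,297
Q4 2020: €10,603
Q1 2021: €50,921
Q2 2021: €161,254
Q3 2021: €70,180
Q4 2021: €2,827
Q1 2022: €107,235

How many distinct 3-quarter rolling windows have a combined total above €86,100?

Q4 2018–Q2 2019: €84,152 + €21,887 + €165,612 = €271,651 (over)
Q1 2019–Q3 2019: €21,887 + €165,612 + €21,951 = €209,450 (over)
Q2 2019–Q4 2019: €165,612 + €21,951 + €2,309 = €189,872 (over)
Q3 2019–Q1 2020: €21,951 + €2,309 + €3,059 = €27,319 (under)
Q4 2019–Q2 2020: €2,309 + €3,059 + €81,303 = €86,671 (over)
Q1 2020–Q3 2020: €3,059 + €81,303 + €1,297 = €85,659 (under)
Q2 2020–Q4 2020: €81,303 + €1,297 + €10,603 = €93,203 (over)
Q3 2020–Q1 2021: €1,297 + €10,603 + €50,921 = €62,821 (under)
Q4 2020–Q2 2021: €10,603 + €50,921 + €161,254 = €222,778 (over)
Q1 2021–Q3 2021: €50,921 + €161,254 + €70,180 = €282,355 (over)
Q2 2021–Q4 2021: €161,254 + €70,180 + €2,827 = €234,261 (over)
Q3 2021–Q1 2022: €70,180 + €2,827 + €107,235 = €180,242 (over)
9 windows exceed the threshold.

9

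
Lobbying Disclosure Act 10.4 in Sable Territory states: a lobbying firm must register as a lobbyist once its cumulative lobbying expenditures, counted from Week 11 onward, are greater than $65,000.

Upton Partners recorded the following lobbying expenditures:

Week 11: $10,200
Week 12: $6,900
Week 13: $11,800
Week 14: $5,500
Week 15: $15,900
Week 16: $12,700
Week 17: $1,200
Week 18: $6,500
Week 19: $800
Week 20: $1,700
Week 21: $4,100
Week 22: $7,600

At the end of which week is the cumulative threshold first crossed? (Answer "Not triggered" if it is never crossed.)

Through Week 11: $10,200
Through Week 12: $17,100
Through Week 13: $28,900
Through Week 14: $34,400
Through Week 15: $50,300
Through Week 16: $63,000
Through Week 17: $64,200
Through Week 18: $70,700 ← exceeds threshold

Week 18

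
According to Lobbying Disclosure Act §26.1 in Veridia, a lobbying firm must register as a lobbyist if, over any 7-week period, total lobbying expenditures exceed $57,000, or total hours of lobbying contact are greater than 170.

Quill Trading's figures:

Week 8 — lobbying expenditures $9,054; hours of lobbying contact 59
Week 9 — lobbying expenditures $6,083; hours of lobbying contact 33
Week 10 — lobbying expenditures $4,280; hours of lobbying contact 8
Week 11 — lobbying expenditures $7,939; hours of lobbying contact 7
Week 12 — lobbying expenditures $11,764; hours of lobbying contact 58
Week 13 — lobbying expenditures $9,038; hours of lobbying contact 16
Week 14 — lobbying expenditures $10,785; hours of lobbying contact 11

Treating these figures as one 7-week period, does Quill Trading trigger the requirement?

Yes

Total lobbying expenditures: $9,054 + $6,083 + $4,280 + $7,939 + $11,764 + $9,038 + $10,785 = $58,943 (> $57,000).
Total hours of lobbying contact: 59 + 33 + 8 + 7 + 58 + 16 + 11 = 192 (> 170).
The test is 'or': at least one threshold is exceeded.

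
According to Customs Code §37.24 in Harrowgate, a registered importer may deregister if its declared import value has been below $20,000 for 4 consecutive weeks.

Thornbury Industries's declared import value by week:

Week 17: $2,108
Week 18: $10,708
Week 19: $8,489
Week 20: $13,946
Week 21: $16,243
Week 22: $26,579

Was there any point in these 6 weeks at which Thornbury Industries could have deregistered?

Weeks below $20,000: Week 17, Week 18, Week 19, Week 20, Week 21.
Longest run of consecutive weeks below the threshold: 5.
5 ≥ 4, so Thornbury Industries became eligible.

Yes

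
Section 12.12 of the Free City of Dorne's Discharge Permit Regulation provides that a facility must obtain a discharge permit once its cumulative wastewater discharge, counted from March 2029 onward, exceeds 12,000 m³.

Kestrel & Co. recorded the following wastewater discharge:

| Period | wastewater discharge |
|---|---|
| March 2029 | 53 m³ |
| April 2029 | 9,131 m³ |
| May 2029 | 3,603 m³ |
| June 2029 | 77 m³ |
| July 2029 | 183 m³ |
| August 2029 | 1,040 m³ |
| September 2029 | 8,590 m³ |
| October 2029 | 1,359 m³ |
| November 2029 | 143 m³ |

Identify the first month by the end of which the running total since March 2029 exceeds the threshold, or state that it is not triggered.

Through March 2029: 53 m³
Through April 2029: 9,184 m³
Through May 2029: 12,787 m³ ← exceeds threshold

May 2029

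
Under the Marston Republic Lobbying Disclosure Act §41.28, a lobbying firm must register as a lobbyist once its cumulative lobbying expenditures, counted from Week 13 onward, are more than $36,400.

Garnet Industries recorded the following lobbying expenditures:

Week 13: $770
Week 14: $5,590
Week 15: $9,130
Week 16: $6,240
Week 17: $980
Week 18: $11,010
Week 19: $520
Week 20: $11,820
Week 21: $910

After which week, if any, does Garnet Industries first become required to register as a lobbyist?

Week 20

Through Week 13: $770
Through Week 14: $6,360
Through Week 15: $15,490
Through Week 16: $21,730
Through Week 17: $22,710
Through Week 18: $33,720
Through Week 19: $34,240
Through Week 20: $46,060 ← exceeds threshold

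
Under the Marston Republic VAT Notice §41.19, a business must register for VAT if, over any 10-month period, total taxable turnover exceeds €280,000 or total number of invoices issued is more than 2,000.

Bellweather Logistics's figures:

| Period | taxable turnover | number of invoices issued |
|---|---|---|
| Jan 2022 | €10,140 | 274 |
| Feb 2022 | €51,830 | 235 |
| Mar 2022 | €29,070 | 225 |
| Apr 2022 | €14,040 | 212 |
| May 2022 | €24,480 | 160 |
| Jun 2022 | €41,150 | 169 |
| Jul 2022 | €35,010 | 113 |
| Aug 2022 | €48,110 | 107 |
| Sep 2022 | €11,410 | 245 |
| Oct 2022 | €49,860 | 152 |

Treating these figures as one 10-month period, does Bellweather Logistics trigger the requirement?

Total taxable turnover: €10,140 + €51,830 + €29,070 + €14,040 + €24,480 + €41,150 + €35,010 + €48,110 + €11,410 + €49,860 = €315,100 (> €280,000).
Total number of invoices issued: 274 + 235 + 225 + 212 + 160 + 169 + 113 + 107 + 245 + 152 = 1,892 (≤ 2,000).
The test is 'or': at least one threshold is exceeded.

Yes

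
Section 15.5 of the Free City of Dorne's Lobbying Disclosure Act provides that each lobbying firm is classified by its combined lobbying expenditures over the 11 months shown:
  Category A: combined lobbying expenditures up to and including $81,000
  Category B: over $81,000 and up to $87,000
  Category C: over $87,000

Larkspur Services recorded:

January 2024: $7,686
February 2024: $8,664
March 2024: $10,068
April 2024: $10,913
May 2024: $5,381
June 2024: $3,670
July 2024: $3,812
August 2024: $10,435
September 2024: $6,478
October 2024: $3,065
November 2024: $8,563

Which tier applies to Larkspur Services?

Combined lobbying expenditures: $7,686 + $8,664 + $10,068 + $10,913 + $5,381 + $3,670 + $3,812 + $10,435 + $6,478 + $3,065 + $8,563 = $78,735.
$78,735 ≤ $81,000, so Category A applies.

Category A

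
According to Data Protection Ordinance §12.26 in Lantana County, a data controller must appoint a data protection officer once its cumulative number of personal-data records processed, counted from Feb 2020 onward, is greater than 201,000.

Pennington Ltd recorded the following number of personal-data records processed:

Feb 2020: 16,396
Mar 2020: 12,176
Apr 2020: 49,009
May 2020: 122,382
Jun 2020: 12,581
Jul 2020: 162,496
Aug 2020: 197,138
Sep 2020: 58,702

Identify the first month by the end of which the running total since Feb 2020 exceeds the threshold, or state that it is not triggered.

Jun 2020

Through Feb 2020: 16,396
Through Mar 2020: 28,572
Through Apr 2020: 77,581
Through May 2020: 199,963
Through Jun 2020: 212,544 ← exceeds threshold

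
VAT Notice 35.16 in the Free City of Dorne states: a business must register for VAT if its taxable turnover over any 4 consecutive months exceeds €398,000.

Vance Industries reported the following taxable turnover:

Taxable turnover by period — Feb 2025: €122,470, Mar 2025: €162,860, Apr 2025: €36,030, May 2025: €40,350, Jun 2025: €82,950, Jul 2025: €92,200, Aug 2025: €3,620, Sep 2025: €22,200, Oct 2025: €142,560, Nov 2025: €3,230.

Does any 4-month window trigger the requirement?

Feb 2025–May 2025: €122,470 + €162,860 + €36,030 + €40,350 = €361,710 (under)
Mar 2025–Jun 2025: €162,860 + €36,030 + €40,350 + €82,950 = €322,190 (under)
Apr 2025–Jul 2025: €36,030 + €40,350 + €82,950 + €92,200 = €251,530 (under)
May 2025–Aug 2025: €40,350 + €82,950 + €92,200 + €3,620 = €219,120 (under)
Jun 2025–Sep 2025: €82,950 + €92,200 + €3,620 + €22,200 = €200,970 (under)
Jul 2025–Oct 2025: €92,200 + €3,620 + €22,200 + €142,560 = €260,580 (under)
Aug 2025–Nov 2025: €3,620 + €22,200 + €142,560 + €3,230 = €171,610 (under)
No window exceeds €398,000.

No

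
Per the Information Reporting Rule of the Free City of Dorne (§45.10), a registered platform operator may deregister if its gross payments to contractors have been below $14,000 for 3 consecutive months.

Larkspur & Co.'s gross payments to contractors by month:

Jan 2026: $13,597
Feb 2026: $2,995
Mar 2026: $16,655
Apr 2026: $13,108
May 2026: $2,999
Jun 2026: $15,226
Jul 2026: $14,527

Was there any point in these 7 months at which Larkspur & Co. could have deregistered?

Months below $14,000: Jan 2026, Feb 2026, Apr 2026, May 2026.
Longest run of consecutive months below the threshold: 2.
2 < 3, so Larkspur & Co. never became eligible.

No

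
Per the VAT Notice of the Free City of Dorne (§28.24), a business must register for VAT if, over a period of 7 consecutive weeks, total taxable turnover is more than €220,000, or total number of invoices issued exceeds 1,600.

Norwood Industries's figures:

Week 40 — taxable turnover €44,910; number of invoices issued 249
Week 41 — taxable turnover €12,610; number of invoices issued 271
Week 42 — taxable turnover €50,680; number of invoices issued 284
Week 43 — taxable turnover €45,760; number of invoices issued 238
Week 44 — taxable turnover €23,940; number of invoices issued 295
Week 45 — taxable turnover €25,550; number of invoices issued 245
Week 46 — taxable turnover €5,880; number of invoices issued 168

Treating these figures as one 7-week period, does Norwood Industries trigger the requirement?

Yes

Total taxable turnover: €44,910 + €12,610 + €50,680 + €45,760 + €23,940 + €25,550 + €5,880 = €209,330 (≤ €220,000).
Total number of invoices issued: 249 + 271 + 284 + 238 + 295 + 245 + 168 = 1,750 (> 1,600).
The test is 'or': at least one threshold is exceeded.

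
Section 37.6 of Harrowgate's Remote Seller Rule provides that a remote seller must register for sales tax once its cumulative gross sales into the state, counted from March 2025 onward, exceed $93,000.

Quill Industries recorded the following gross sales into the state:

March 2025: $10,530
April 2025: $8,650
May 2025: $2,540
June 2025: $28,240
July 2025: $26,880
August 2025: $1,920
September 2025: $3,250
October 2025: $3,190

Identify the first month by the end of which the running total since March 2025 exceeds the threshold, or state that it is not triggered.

Through March 2025: $10,530
Through April 2025: $19,180
Through May 2025: $21,720
Through June 2025: $49,960
Through July 2025: $76,840
Through August 2025: $78,760
Through September 2025: $82,010
Through October 2025: $85,200
Final cumulative total $85,200 ≤ $93,000; the threshold is never exceeded.

Not triggered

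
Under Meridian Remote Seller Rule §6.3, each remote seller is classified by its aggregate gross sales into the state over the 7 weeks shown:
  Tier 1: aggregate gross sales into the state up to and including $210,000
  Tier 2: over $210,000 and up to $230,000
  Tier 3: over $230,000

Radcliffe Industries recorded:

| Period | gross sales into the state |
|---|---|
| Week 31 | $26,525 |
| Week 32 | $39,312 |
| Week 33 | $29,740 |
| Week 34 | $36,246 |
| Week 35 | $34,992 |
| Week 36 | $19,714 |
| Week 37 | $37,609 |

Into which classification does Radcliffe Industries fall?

Tier 2

Aggregate gross sales into the state: $26,525 + $39,312 + $29,740 + $36,246 + $34,992 + $19,714 + $37,609 = $224,138.
$210,000 < $224,138 ≤ $230,000, so Tier 2 applies.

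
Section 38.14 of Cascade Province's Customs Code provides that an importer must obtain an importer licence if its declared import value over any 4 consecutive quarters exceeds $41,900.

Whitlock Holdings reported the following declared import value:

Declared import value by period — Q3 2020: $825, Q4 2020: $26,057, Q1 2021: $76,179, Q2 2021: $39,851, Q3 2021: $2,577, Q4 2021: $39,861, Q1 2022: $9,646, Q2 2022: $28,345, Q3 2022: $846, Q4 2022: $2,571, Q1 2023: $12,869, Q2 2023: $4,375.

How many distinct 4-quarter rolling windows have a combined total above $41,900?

Q3 2020–Q2 2021: $825 + $26,057 + $76,179 + $39,851 = $142,912 (over)
Q4 2020–Q3 2021: $26,057 + $76,179 + $39,851 + $2,577 = $144,664 (over)
Q1 2021–Q4 2021: $76,179 + $39,851 + $2,577 + $39,861 = $158,468 (over)
Q2 2021–Q1 2022: $39,851 + $2,577 + $39,861 + $9,646 = $91,935 (over)
Q3 2021–Q2 2022: $2,577 + $39,861 + $9,646 + $28,345 = $80,429 (over)
Q4 2021–Q3 2022: $39,861 + $9,646 + $28,345 + $846 = $78,698 (over)
Q1 2022–Q4 2022: $9,646 + $28,345 + $846 + $2,571 = $41,408 (under)
Q2 2022–Q1 2023: $28,345 + $846 + $2,571 + $12,869 = $44,631 (over)
Q3 2022–Q2 2023: $846 + $2,571 + $12,869 + $4,375 = $20,661 (under)
7 windows exceed the threshold.

7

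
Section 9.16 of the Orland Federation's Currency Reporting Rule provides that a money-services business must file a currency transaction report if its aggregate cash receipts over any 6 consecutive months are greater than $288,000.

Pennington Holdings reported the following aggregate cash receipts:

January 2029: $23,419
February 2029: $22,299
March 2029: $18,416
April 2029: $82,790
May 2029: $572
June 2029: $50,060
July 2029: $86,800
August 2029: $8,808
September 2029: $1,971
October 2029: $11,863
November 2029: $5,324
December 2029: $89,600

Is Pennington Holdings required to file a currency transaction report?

No

January 2029–June 2029: $23,419 + $22,299 + $18,416 + $82,790 + $572 + $50,060 = $197,556 (under)
February 2029–July 2029: $22,299 + $18,416 + $82,790 + $572 + $50,060 + $86,800 = $260,937 (under)
March 2029–August 2029: $18,416 + $82,790 + $572 + $50,060 + $86,800 + $8,808 = $247,446 (under)
April 2029–September 2029: $82,790 + $572 + $50,060 + $86,800 + $8,808 + $1,971 = $231,001 (under)
May 2029–October 2029: $572 + $50,060 + $86,800 + $8,808 + $1,971 + $11,863 = $160,074 (under)
June 2029–November 2029: $50,060 + $86,800 + $8,808 + $1,971 + $11,863 + $5,324 = $164,826 (under)
July 2029–December 2029: $86,800 + $8,808 + $1,971 + $11,863 + $5,324 + $89,600 = $204,366 (under)
No window exceeds $288,000.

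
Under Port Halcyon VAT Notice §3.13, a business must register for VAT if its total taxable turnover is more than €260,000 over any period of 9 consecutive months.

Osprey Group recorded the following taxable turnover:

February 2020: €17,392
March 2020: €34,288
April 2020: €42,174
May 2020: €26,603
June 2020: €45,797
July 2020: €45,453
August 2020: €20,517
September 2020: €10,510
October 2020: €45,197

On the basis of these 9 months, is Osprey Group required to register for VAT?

Yes

Total taxable turnover: €17,392 + €34,288 + €42,174 + €26,603 + €45,797 + €45,453 + €20,517 + €10,510 + €45,197 = €287,931.
€287,931 > €260,000, so the threshold is exceeded.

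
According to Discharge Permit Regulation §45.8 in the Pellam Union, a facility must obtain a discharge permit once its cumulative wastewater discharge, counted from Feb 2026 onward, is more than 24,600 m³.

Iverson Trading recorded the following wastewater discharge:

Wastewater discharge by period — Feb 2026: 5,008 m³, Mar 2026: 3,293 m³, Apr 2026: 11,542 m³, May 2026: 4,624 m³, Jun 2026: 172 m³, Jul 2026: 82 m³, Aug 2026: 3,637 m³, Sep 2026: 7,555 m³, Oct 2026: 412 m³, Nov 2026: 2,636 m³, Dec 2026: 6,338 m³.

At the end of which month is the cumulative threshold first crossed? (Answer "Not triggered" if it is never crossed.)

Jun 2026

Through Feb 2026: 5,008 m³
Through Mar 2026: 8,301 m³
Through Apr 2026: 19,843 m³
Through May 2026: 24,467 m³
Through Jun 2026: 24,639 m³ ← exceeds threshold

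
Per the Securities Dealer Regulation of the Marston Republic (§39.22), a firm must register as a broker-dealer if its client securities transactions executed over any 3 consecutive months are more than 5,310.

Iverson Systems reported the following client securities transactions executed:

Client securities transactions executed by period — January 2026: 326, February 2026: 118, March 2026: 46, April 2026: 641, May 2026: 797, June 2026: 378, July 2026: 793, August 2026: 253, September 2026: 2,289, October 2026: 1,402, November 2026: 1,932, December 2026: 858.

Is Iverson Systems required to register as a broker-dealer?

Yes

January 2026–March 2026: 326 + 118 + 46 = 490 (under)
February 2026–April 2026: 118 + 46 + 641 = 805 (under)
March 2026–May 2026: 46 + 641 + 797 = 1,484 (under)
April 2026–June 2026: 641 + 797 + 378 = 1,816 (under)
May 2026–July 2026: 797 + 378 + 793 = 1,968 (under)
June 2026–August 2026: 378 + 793 + 253 = 1,424 (under)
July 2026–September 2026: 793 + 253 + 2,289 = 3,335 (under)
August 2026–October 2026: 253 + 2,289 + 1,402 = 3,944 (under)
September 2026–November 2026: 2,289 + 1,402 + 1,932 = 5,623 (over)
October 2026–December 2026: 1,402 + 1,932 + 858 = 4,192 (under)
At least one window exceeds 5,310.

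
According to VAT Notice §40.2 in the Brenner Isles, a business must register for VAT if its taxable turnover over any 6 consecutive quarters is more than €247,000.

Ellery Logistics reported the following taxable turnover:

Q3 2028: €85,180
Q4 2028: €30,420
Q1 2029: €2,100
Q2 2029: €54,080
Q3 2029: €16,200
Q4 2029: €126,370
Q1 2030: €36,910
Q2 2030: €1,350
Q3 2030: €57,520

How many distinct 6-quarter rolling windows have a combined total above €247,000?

3

Q3 2028–Q4 2029: €85,180 + €30,420 + €2,100 + €54,080 + €16,200 + €126,370 = €314,350 (over)
Q4 2028–Q1 2030: €30,420 + €2,100 + €54,080 + €16,200 + €126,370 + €36,910 = €266,080 (over)
Q1 2029–Q2 2030: €2,100 + €54,080 + €16,200 + €126,370 + €36,910 + €1,350 = €237,010 (under)
Q2 2029–Q3 2030: €54,080 + €16,200 + €126,370 + €36,910 + €1,350 + €57,520 = €292,430 (over)
3 windows exceed the threshold.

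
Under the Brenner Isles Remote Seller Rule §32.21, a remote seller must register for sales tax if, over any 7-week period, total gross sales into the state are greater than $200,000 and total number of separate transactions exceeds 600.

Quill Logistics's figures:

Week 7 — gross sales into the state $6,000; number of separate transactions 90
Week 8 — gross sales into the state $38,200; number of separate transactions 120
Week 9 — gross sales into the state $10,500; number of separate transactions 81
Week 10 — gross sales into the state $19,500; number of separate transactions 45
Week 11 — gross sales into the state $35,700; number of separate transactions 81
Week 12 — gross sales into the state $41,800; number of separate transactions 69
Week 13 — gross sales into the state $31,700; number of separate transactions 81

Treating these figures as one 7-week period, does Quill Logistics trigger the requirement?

Total gross sales into the state: $6,000 + $38,200 + $10,500 + $19,500 + $35,700 + $41,800 + $31,700 = $183,400 (≤ $200,000).
Total number of separate transactions: 90 + 120 + 81 + 45 + 81 + 69 + 81 = 567 (≤ 600).
The test is 'and': the rule requires both, and at least one is not exceeded.

No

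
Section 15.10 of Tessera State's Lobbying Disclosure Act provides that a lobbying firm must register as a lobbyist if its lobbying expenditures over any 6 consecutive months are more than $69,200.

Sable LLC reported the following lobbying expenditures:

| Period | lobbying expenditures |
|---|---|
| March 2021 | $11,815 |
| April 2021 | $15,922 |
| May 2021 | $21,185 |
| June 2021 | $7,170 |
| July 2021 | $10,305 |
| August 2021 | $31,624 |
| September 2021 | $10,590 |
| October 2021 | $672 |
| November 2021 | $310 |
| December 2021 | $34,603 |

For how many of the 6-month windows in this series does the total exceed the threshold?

4

March 2021–August 2021: $11,815 + $15,922 + $21,185 + $7,170 + $10,305 + $31,624 = $98,021 (over)
April 2021–September 2021: $15,922 + $21,185 + $7,170 + $10,305 + $31,624 + $10,590 = $96,796 (over)
May 2021–October 2021: $21,185 + $7,170 + $10,305 + $31,624 + $10,590 + $672 = $81,546 (over)
June 2021–November 2021: $7,170 + $10,305 + $31,624 + $10,590 + $672 + $310 = $60,671 (under)
July 2021–December 2021: $10,305 + $31,624 + $10,590 + $672 + $310 + $34,603 = $88,104 (over)
4 windows exceed the threshold.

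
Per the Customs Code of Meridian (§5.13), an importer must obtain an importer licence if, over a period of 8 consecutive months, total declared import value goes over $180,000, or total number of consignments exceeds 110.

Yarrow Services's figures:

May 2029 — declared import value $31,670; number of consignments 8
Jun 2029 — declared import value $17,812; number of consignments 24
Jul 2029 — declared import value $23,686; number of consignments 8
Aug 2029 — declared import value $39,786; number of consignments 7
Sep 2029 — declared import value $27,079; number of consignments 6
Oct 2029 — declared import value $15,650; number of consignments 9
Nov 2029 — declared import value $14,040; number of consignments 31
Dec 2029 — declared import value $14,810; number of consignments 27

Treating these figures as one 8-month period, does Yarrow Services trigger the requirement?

Total declared import value: $31,670 + $17,812 + $23,686 + $39,786 + $27,079 + $15,650 + $14,040 + $14,810 = $184,533 (> $180,000).
Total number of consignments: 8 + 24 + 8 + 7 + 6 + 9 + 31 + 27 = 120 (> 110).
The test is 'or': at least one threshold is exceeded.

Yes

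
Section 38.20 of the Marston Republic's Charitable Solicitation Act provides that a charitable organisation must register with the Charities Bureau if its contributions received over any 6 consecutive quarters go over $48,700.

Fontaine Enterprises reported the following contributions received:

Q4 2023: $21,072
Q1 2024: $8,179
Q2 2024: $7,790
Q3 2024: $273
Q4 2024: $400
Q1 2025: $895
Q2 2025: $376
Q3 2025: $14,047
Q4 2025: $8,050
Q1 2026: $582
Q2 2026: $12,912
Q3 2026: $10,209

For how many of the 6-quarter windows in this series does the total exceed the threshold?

0

Q4 2023–Q1 2025: $21,072 + $8,179 + $7,790 + $273 + $400 + $895 = $38,609 (under)
Q1 2024–Q2 2025: $8,179 + $7,790 + $273 + $400 + $895 + $376 = $17,913 (under)
Q2 2024–Q3 2025: $7,790 + $273 + $400 + $895 + $376 + $14,047 = $23,781 (under)
Q3 2024–Q4 2025: $273 + $400 + $895 + $376 + $14,047 + $8,050 = $24,041 (under)
Q4 2024–Q1 2026: $400 + $895 + $376 + $14,047 + $8,050 + $582 = $24,350 (under)
Q1 2025–Q2 2026: $895 + $376 + $14,047 + $8,050 + $582 + $12,912 = $36,862 (under)
Q2 2025–Q3 2026: $376 + $14,047 + $8,050 + $582 + $12,912 + $10,209 = $46,176 (under)
0 windows exceed the threshold.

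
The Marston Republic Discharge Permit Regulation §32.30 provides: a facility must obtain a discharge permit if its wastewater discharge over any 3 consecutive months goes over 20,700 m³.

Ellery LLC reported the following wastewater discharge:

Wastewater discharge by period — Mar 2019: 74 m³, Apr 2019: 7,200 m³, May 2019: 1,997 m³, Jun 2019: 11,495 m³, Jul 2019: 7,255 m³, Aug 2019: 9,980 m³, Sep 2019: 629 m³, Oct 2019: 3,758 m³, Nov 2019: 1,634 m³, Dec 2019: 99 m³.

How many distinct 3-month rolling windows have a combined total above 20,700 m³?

2

Mar 2019–May 2019: 74 m³ + 7,200 m³ + 1,997 m³ = 9,271 m³ (under)
Apr 2019–Jun 2019: 7,200 m³ + 1,997 m³ + 11,495 m³ = 20,692 m³ (under)
May 2019–Jul 2019: 1,997 m³ + 11,495 m³ + 7,255 m³ = 20,747 m³ (over)
Jun 2019–Aug 2019: 11,495 m³ + 7,255 m³ + 9,980 m³ = 28,730 m³ (over)
Jul 2019–Sep 2019: 7,255 m³ + 9,980 m³ + 629 m³ = 17,864 m³ (under)
Aug 2019–Oct 2019: 9,980 m³ + 629 m³ + 3,758 m³ = 14,367 m³ (under)
Sep 2019–Nov 2019: 629 m³ + 3,758 m³ + 1,634 m³ = 6,021 m³ (under)
Oct 2019–Dec 2019: 3,758 m³ + 1,634 m³ + 99 m³ = 5,491 m³ (under)
2 windows exceed the threshold.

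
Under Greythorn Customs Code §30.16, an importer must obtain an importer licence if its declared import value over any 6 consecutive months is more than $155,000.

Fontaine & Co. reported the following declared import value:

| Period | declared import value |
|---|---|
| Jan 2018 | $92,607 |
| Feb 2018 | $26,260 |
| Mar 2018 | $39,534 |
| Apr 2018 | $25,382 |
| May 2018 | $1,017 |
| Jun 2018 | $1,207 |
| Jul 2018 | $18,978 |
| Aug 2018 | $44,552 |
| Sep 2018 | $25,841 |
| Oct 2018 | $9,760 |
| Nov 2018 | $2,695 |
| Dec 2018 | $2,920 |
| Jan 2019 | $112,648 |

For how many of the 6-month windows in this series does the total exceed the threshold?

Jan 2018–Jun 2018: $92,607 + $26,260 + $39,534 + $25,382 + $1,017 + $1,207 = $186,007 (over)
Feb 2018–Jul 2018: $26,260 + $39,534 + $25,382 + $1,017 + $1,207 + $18,978 = $112,378 (under)
Mar 2018–Aug 2018: $39,534 + $25,382 + $1,017 + $1,207 + $18,978 + $44,552 = $130,670 (under)
Apr 2018–Sep 2018: $25,382 + $1,017 + $1,207 + $18,978 + $44,552 + $25,841 = $116,977 (under)
May 2018–Oct 2018: $1,017 + $1,207 + $18,978 + $44,552 + $25,841 + $9,760 = $101,355 (under)
Jun 2018–Nov 2018: $1,207 + $18,978 + $44,552 + $25,841 + $9,760 + $2,695 = $103,033 (under)
Jul 2018–Dec 2018: $18,978 + $44,552 + $25,841 + $9,760 + $2,695 + $2,920 = $104,746 (under)
Aug 2018–Jan 2019: $44,552 + $25,841 + $9,760 + $2,695 + $2,920 + $112,648 = $198,416 (over)
2 windows exceed the threshold.

2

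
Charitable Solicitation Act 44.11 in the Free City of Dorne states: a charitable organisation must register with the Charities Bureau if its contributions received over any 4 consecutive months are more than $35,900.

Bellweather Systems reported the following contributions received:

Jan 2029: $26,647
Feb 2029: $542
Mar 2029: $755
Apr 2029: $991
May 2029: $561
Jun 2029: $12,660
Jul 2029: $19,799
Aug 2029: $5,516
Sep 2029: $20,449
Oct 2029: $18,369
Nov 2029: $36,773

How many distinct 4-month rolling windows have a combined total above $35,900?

Jan 2029–Apr 2029: $26,647 + $542 + $755 + $991 = $28,935 (under)
Feb 2029–May 2029: $542 + $755 + $991 + $561 = $2,849 (under)
Mar 2029–Jun 2029: $755 + $991 + $561 + $12,660 = $14,967 (under)
Apr 2029–Jul 2029: $991 + $561 + $12,660 + $19,799 = $34,011 (under)
May 2029–Aug 2029: $561 + $12,660 + $19,799 + $5,516 = $38,536 (over)
Jun 2029–Sep 2029: $12,660 + $19,799 + $5,516 + $20,449 = $58,424 (over)
Jul 2029–Oct 2029: $19,799 + $5,516 + $20,449 + $18,369 = $64,133 (over)
Aug 2029–Nov 2029: $5,516 + $20,449 + $18,369 + $36,773 = $81,107 (over)
4 windows exceed the threshold.

4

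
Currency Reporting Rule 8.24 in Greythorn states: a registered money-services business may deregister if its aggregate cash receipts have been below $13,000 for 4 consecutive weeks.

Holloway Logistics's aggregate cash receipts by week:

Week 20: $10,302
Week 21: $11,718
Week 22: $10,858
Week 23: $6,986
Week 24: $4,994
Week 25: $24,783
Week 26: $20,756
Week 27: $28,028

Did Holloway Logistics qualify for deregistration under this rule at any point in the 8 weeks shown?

Weeks below $13,000: Week 20, Week 21, Week 22, Week 23, Week 24.
Longest run of consecutive weeks below the threshold: 5.
5 ≥ 4, so Holloway Logistics became eligible.

Yes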